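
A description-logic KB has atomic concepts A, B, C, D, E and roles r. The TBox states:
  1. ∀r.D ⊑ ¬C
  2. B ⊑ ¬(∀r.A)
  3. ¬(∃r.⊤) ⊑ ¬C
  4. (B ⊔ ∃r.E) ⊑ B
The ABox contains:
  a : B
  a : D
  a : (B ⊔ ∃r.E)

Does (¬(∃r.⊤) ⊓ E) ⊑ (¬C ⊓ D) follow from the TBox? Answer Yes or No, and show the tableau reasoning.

1. (¬(∃r.⊤) ⊓ E) ⊑ (¬C ⊓ D)  ⇔  ((∀r.⊥ ⊓ E) ⊓ (C ⊔ ¬D)) unsat w.r.t. T
   apply at x₀: ¬(∃r.⊤)⊑¬C
   open: L(x₀) ⊇ {E, ¬B, ¬C, ¬D, ∀r.¬E, …}
2. Hence (¬(∃r.⊤) ⊓ E) ⊑ (¬C ⊓ D): not entailed.

No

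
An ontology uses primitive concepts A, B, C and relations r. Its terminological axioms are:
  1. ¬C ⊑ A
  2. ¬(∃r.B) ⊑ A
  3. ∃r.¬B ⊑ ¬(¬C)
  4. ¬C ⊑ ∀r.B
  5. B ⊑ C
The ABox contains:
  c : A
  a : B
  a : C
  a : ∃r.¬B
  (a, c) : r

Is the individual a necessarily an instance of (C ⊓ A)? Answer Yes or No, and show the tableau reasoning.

1. a : (C ⊓ A)?  L(a) = {B, C, ∃r.¬B} ∪ {(¬C ⊔ ¬A)}
   open: L(a) ⊇ {B, C, ¬A, ∃r.B, ∃r.¬B} (+ ∃-successors) — a ∉ (C ⊓ A) possible
2. Hence a : (C ⊓ A): not entailed.

No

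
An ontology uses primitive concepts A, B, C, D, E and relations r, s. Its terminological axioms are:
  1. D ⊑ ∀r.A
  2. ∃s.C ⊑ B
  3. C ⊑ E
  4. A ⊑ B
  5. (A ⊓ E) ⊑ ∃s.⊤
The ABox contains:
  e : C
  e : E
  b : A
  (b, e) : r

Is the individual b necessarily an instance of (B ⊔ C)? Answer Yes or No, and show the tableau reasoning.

Yes

1. b : (B ⊔ C)?  L(b) = {A} ∪ {(¬B ⊓ ¬C)}
   clash {B, ¬B} at b — b ∈ (B ⊔ C)
2. Hence b : (B ⊔ C): entailed.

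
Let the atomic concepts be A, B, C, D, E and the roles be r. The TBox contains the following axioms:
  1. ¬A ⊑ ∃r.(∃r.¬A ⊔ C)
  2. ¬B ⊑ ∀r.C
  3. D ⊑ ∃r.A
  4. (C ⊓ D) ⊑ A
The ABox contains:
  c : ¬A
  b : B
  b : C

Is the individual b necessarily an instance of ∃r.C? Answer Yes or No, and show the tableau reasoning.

1. b : ∃r.C?  L(b) = {B, C} ∪ {∀r.¬C}
   open: L(b) ⊇ {A, B, C, ¬D, ∀r.¬C} — b ∉ ∃r.C possible
2. Hence b : ∃r.C: not entailed.

No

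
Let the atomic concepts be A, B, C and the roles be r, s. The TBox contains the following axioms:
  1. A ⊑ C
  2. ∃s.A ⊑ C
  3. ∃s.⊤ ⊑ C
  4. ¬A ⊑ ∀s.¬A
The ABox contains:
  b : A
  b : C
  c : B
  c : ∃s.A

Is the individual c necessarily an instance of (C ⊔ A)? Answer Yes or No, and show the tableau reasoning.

1. c : (C ⊔ A)?  L(c) = {B, ∃s.A} ∪ {(¬C ⊓ ¬A)}
   clash {C, ¬C} at c — c ∈ (C ⊔ A)
2. Hence c : (C ⊔ A): entailed.

Yes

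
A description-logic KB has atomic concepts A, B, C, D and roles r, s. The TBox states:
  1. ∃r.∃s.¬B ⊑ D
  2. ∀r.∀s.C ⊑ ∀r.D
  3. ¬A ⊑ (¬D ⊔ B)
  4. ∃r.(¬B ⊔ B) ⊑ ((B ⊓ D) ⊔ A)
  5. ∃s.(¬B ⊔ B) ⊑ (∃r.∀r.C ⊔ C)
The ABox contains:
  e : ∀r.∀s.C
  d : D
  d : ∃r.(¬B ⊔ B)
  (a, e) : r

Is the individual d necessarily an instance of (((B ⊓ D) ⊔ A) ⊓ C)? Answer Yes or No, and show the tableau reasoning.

No

1. d : (((B ⊓ D) ⊔ A) ⊓ C)?  L(d) = {D, ∃r.(¬B ⊔ B)} ∪ {(((¬B ⊔ ¬D) ⊓ ¬A) ⊔ ¬C)}
   apply at d: ∃r.(¬B ⊔ B)⊑((B ⊓ D) ⊔ A)
   open: L(d) ⊇ {A, D, ¬C, ∀s.(B ⊓ ¬B), ∃r.(¬B ⊔ B), …} (+ ∃-successors) — d ∉ (((B ⊓ D) ⊔ A) ⊓ C) possible
2. Hence d : (((B ⊓ D) ⊔ A) ⊓ C): not entailed.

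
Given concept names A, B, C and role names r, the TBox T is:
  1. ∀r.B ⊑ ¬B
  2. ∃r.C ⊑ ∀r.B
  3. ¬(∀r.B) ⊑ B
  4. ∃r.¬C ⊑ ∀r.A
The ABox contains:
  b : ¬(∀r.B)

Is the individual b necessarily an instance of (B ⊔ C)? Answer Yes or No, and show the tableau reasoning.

Yes

1. b : (B ⊔ C)?  L(b) = {¬(∀r.B)} ∪ {(¬B ⊓ ¬C)}
   clash {B, ¬B} at b — b ∈ (B ⊔ C)
2. Hence b : (B ⊔ C): entailed.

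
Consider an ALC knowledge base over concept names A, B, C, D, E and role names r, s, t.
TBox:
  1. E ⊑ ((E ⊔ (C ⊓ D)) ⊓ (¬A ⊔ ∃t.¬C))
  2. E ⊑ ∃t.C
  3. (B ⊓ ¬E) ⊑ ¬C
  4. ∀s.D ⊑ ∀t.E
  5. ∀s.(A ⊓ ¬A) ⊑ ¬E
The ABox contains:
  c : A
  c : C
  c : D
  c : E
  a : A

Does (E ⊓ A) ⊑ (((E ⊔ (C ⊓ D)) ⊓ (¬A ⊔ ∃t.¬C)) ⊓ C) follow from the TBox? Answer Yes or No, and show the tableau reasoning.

1. (E ⊓ A) ⊑ (((E ⊔ (C ⊓ D)) ⊓ (¬A ⊔ ∃t.¬C)) ⊓ C)  ⇔  ((E ⊓ A) ⊓ (((¬E ⊓ (¬C ⊔ ¬D)) ⊔ (A ⊓ ∀t.C)) ⊔ ¬C)) unsat w.r.t. T
   apply at x₀: E⊑((E ⊔ (C ⊓ D)) ⊓ (¬A ⊔ ∃t.¬C)); E⊑∃t.C
   open: L(x₀) ⊇ {A, E, ¬C, ∃s.(¬A ⊔ A), ∃s.¬D, …} (+ ∃-successors)
2. Hence (E ⊓ A) ⊑ (((E ⊔ (C ⊓ D)) ⊓ (¬A ⊔ ∃t.¬C)) ⊓ C): not entailed.

No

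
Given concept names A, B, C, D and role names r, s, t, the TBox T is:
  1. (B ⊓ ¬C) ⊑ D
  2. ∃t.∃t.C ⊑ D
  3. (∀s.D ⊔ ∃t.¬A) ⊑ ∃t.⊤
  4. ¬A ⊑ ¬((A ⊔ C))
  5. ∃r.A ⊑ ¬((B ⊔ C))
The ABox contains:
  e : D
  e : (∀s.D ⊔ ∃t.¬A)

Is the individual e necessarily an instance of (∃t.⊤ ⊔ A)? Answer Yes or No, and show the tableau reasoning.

Yes

1. e : (∃t.⊤ ⊔ A)?  L(e) = {D, (∀s.D ⊔ ∃t.¬A)} ∪ {(∀t.⊥ ⊓ ¬A)}
   clash ⊥ at an ∃-successor — e ∈ (∃t.⊤ ⊔ A)
2. Hence e : (∃t.⊤ ⊔ A): entailed.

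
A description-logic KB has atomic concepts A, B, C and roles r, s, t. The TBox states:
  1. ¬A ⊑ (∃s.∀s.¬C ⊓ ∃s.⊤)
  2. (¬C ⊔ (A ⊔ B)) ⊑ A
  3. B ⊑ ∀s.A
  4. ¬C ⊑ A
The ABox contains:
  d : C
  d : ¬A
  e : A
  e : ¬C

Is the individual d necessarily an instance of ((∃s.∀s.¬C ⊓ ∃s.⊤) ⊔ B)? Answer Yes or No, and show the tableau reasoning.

Yes

1. d : ((∃s.∀s.¬C ⊓ ∃s.⊤) ⊔ B)?  L(d) = {C, ¬A} ∪ {((∀s.∃s.C ⊔ ∀s.⊥) ⊓ ¬B)}
   clash {A, ¬A} at d — d ∈ ((∃s.∀s.¬C ⊓ ∃s.⊤) ⊔ B)
2. Hence d : ((∃s.∀s.¬C ⊓ ∃s.⊤) ⊔ B): entailed.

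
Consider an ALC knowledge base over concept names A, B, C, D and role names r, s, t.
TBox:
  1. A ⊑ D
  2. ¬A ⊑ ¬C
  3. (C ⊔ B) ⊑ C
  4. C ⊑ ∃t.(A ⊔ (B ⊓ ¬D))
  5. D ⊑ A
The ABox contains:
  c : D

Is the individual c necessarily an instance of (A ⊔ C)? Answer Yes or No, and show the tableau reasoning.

1. c : (A ⊔ C)?  L(c) = {D} ∪ {(¬A ⊓ ¬C)}
   clash {A, ¬A} at c — c ∈ (A ⊔ C)
2. Hence c : (A ⊔ C): entailed.

Yes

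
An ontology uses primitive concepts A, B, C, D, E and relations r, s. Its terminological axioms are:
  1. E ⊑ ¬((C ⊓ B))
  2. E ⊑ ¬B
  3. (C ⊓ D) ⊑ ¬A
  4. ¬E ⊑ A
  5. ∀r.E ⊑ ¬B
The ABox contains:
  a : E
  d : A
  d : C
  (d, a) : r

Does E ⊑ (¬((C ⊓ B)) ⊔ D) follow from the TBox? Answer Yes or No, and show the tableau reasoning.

1. E ⊑ (¬((C ⊓ B)) ⊔ D)  ⇔  (E ⊓ ((C ⊓ B) ⊓ ¬D)) unsat w.r.t. T
   all branches close; clash {B, ¬B} at x₀
2. Hence E ⊑ (¬((C ⊓ B)) ⊔ D): entailed.

Yes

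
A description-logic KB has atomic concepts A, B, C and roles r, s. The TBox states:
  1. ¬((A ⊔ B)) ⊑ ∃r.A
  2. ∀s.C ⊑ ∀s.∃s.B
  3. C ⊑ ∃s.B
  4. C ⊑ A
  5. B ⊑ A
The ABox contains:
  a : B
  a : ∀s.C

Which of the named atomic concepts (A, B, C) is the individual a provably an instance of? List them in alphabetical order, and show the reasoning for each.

{A, B}

1. a : A?  L(a) = {B, ∀s.C} ∪ {¬A}
   clash {A, ¬A} at a — a ∈ A
2. a : B?  L(a) = {B, ∀s.C} ∪ {¬B}
   clash {B, ¬B} at a — a ∈ B
3. a : C?  L(a) = {B, ∀s.C} ∪ {¬C}
   apply at a: ∀s.C⊑∀s.∃s.B; B⊑A
   open: L(a) ⊇ {A, B, ¬C, ∀s.C, ∀s.∃s.B} — a ∉ C possible
4. Entailed for a: {A, B}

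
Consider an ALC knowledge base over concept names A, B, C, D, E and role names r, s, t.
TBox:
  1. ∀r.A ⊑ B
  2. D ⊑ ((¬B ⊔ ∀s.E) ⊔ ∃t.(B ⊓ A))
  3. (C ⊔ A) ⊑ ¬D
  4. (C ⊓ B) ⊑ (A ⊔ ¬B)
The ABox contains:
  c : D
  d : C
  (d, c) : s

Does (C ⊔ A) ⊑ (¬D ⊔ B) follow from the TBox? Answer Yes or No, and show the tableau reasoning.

Yes

1. (C ⊔ A) ⊑ (¬D ⊔ B)  ⇔  ((C ⊔ A) ⊓ (D ⊓ ¬B)) unsat w.r.t. T
   all branches close; clash {D, ¬D} at x₀
2. Hence (C ⊔ A) ⊑ (¬D ⊔ B): entailed.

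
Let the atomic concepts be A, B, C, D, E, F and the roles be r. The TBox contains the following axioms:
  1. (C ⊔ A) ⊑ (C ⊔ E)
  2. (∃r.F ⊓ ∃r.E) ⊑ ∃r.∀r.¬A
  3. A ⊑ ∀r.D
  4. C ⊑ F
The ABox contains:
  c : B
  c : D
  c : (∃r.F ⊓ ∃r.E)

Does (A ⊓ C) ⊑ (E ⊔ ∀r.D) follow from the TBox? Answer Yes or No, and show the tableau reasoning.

1. (A ⊓ C) ⊑ (E ⊔ ∀r.D)  ⇔  ((A ⊓ C) ⊓ (¬E ⊓ ∃r.¬D)) unsat w.r.t. T
   all branches close; clash {D, ¬D} at an ∃-successor
2. Hence (A ⊓ C) ⊑ (E ⊔ ∀r.D): entailed.

Yes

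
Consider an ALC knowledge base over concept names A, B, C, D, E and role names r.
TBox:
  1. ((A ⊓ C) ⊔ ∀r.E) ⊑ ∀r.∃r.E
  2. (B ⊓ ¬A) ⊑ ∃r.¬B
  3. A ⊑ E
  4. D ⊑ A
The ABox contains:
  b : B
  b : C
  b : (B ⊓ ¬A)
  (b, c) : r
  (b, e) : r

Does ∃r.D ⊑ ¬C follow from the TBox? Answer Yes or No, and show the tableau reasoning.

No

1. ∃r.D ⊑ ¬C  ⇔  (∃r.D ⊓ C) unsat w.r.t. T
   open: L(x₀) ⊇ {C, ¬A, ¬B, ¬D, ∃r.D, …} (+ ∃-successors)
2. Hence ∃r.D ⊑ ¬C: not entailed.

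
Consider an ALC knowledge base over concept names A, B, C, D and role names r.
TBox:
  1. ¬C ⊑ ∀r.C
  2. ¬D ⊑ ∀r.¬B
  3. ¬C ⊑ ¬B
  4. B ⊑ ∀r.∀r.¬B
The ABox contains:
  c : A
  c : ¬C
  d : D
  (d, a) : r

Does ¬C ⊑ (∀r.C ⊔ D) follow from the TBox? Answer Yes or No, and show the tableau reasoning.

1. ¬C ⊑ (∀r.C ⊔ D)  ⇔  (¬C ⊓ (∃r.¬C ⊓ ¬D)) unsat w.r.t. T
   all branches close; clash {C, ¬C} at an ∃-successor
2. Hence ¬C ⊑ (∀r.C ⊔ D): entailed.

Yes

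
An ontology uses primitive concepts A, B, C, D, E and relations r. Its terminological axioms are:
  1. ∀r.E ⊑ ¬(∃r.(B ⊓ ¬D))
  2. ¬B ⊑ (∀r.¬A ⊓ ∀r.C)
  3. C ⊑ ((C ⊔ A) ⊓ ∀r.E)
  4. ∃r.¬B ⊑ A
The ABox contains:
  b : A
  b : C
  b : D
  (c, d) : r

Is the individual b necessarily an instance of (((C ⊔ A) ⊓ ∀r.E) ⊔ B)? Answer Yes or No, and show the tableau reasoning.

1. b : (((C ⊔ A) ⊓ ∀r.E) ⊔ B)?  L(b) = {A, C, D} ∪ {(((¬C ⊓ ¬A) ⊔ ∃r.¬E) ⊓ ¬B)}
   clash {E, ¬E} at an ∃-successor — b ∈ (((C ⊔ A) ⊓ ∀r.E) ⊔ B)
2. Hence b : (((C ⊔ A) ⊓ ∀r.E) ⊔ B): entailed.

Yes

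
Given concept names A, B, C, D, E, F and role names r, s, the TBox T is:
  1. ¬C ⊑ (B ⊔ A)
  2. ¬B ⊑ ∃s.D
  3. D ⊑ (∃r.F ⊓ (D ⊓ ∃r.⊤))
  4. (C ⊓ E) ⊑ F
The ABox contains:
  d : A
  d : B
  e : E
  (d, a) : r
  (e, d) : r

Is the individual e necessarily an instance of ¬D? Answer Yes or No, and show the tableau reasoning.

No

1. e : ¬D?  L(e) = {E} ∪ {D}
   apply at e: D⊑(∃r.F ⊓ (D ⊓ ∃r.⊤))
   open: L(e) ⊇ {B, C, D, E, F, …} (+ ∃-successors) — e ∉ ¬D possible
2. Hence e : ¬D: not entailed.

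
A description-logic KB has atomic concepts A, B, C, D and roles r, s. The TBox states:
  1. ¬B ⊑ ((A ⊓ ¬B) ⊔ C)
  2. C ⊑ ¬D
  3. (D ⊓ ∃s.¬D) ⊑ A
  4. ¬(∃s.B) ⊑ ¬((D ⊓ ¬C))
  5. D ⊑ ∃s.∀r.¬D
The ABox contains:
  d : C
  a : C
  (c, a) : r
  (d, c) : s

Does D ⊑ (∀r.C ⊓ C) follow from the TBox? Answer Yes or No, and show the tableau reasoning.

No

1. D ⊑ (∀r.C ⊓ C)  ⇔  (D ⊓ (∃r.¬C ⊔ ¬C)) unsat w.r.t. T
   apply at x₀: D⊑∃s.∀r.¬D
   open: L(x₀) ⊇ {B, D, ¬C, ∀s.D, ∃s.B, …} (+ ∃-successors)
2. Hence D ⊑ (∀r.C ⊓ C): not entailed.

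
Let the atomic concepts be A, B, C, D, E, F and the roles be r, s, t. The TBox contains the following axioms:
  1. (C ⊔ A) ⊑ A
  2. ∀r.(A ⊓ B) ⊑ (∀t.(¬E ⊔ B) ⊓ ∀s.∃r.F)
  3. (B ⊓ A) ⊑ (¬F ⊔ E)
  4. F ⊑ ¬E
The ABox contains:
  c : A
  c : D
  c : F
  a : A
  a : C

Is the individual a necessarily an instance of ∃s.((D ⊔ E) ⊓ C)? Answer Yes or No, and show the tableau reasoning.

No

1. a : ∃s.((D ⊔ E) ⊓ C)?  L(a) = {A, C} ∪ {∀s.((¬D ⊓ ¬E) ⊔ ¬C)}
   open: L(a) ⊇ {A, C, ¬B, ¬F, ∀s.((¬D ⊓ ¬E) ⊔ ¬C), …} (+ ∃-successors) — a ∉ ∃s.((D ⊔ E) ⊓ C) possible
2. Hence a : ∃s.((D ⊔ E) ⊓ C): not entailed.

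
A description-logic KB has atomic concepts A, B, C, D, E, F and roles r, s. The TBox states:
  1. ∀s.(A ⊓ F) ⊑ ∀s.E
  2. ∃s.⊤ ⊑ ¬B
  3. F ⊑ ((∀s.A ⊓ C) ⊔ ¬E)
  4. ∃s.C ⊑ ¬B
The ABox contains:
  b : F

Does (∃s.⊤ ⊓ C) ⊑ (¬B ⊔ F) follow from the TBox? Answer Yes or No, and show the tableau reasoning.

1. (∃s.⊤ ⊓ C) ⊑ (¬B ⊔ F)  ⇔  ((∃s.⊤ ⊓ C) ⊓ (B ⊓ ¬F)) unsat w.r.t. T
   all branches close; clash {B, ¬B} at x₀
2. Hence (∃s.⊤ ⊓ C) ⊑ (¬B ⊔ F): entailed.

Yes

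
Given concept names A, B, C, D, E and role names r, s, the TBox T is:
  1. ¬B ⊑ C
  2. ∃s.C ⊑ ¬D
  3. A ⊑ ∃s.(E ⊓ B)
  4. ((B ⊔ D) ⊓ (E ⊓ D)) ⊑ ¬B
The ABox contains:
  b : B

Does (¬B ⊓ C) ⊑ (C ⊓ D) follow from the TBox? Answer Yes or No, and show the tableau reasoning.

1. (¬B ⊓ C) ⊑ (C ⊓ D)  ⇔  ((¬B ⊓ C) ⊓ (¬C ⊔ ¬D)) unsat w.r.t. T
   open: L(x₀) ⊇ {C, ¬A, ¬B, ¬D}
2. Hence (¬B ⊓ C) ⊑ (C ⊓ D): not entailed.

No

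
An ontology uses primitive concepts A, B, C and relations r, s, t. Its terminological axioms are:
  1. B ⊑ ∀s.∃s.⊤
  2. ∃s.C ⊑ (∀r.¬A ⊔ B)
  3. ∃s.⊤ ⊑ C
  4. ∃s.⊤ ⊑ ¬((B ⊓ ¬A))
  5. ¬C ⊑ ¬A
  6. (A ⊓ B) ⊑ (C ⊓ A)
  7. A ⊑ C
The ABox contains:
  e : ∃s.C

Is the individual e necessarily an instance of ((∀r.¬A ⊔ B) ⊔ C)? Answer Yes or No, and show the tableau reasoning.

Yes

1. e : ((∀r.¬A ⊔ B) ⊔ C)?  L(e) = {∃s.C} ∪ {((∃r.A ⊓ ¬B) ⊓ ¬C)}
   clash {C, ¬C} at e — e ∈ ((∀r.¬A ⊔ B) ⊔ C)
2. Hence e : ((∀r.¬A ⊔ B) ⊔ C): entailed.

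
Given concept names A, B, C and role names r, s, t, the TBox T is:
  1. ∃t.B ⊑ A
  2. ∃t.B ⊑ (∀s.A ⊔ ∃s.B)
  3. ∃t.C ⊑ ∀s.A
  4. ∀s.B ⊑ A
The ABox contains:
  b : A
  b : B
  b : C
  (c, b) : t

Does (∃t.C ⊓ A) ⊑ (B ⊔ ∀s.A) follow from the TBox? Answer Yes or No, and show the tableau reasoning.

1. (∃t.C ⊓ A) ⊑ (B ⊔ ∀s.A)  ⇔  ((∃t.C ⊓ A) ⊓ (¬B ⊓ ∃s.¬A)) unsat w.r.t. T
   all branches close; clash {A, ¬A} at an ∃-successor
2. Hence (∃t.C ⊓ A) ⊑ (B ⊔ ∀s.A): entailed.

Yes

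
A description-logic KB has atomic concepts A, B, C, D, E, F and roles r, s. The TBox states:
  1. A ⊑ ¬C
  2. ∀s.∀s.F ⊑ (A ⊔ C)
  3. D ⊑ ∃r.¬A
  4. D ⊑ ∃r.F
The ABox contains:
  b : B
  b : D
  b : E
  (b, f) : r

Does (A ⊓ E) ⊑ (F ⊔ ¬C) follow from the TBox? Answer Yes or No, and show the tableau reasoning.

Yes

1. (A ⊓ E) ⊑ (F ⊔ ¬C)  ⇔  ((A ⊓ E) ⊓ (¬F ⊓ C)) unsat w.r.t. T
   all branches close; clash {C, ¬C} at x₀
2. Hence (A ⊓ E) ⊑ (F ⊔ ¬C): entailed.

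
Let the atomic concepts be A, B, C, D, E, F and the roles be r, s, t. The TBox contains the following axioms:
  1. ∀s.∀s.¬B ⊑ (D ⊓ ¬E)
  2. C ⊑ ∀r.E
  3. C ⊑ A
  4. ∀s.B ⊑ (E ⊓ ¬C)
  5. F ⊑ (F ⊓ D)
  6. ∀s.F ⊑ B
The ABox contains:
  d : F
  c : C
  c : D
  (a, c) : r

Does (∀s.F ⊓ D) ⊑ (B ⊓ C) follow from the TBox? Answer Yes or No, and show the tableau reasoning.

1. (∀s.F ⊓ D) ⊑ (B ⊓ C)  ⇔  ((∀s.F ⊓ D) ⊓ (¬B ⊔ ¬C)) unsat w.r.t. T
   apply at x₀: ∀s.F⊑B
   open: L(x₀) ⊇ {B, D, ¬C, ¬F, ∀s.F, …} (+ ∃-successors)
2. Hence (∀s.F ⊓ D) ⊑ (B ⊓ C): not entailed.

No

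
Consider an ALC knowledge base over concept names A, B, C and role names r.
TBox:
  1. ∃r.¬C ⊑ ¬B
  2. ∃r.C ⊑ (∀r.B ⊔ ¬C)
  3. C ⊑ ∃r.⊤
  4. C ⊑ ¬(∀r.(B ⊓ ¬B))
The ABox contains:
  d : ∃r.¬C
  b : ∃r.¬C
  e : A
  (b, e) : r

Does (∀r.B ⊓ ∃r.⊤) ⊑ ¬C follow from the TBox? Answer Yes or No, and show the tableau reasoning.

1. (∀r.B ⊓ ∃r.⊤) ⊑ ¬C  ⇔  ((∀r.B ⊓ ∃r.⊤) ⊓ C) unsat w.r.t. T
   apply at x₀: C⊑¬(∀r.(B ⊓ ¬B))
   open: L(x₀) ⊇ {C, ∀r.B, ∀r.C, ∃r.(¬B ⊔ B), ∃r.⊤} (+ ∃-successors)
2. Hence (∀r.B ⊓ ∃r.⊤) ⊑ ¬C: not entailed.

No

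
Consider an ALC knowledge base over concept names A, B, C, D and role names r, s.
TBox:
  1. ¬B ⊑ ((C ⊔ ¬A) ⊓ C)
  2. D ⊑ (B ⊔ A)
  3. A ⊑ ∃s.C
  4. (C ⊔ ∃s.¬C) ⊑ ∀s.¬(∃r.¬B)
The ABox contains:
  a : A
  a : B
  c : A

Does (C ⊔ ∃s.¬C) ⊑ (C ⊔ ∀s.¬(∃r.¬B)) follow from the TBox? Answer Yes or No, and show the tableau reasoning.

Yes

1. (C ⊔ ∃s.¬C) ⊑ (C ⊔ ∀s.¬(∃r.¬B))  ⇔  ((C ⊔ ∃s.¬C) ⊓ (¬C ⊓ ∃s.∃r.¬B)) unsat w.r.t. T
   all branches close; clash {C, ¬C} at x₀
2. Hence (C ⊔ ∃s.¬C) ⊑ (C ⊔ ∀s.¬(∃r.¬B)): entailed.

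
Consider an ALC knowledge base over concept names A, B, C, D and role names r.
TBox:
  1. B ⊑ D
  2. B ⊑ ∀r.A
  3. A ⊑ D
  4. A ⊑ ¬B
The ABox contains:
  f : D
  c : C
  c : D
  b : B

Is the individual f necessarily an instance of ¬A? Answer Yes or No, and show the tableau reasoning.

No

1. f : ¬A?  L(f) = {D} ∪ {A}
   apply at f: A⊑¬B
   open: L(f) ⊇ {A, D, ¬B} — f ∉ ¬A possible
2. Hence f : ¬A: not entailed.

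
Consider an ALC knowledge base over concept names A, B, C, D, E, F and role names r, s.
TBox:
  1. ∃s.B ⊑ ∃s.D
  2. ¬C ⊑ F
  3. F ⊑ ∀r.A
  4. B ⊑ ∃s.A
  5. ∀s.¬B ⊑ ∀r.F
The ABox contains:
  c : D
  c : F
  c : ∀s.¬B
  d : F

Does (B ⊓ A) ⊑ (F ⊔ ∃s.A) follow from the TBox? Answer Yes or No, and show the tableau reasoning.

1. (B ⊓ A) ⊑ (F ⊔ ∃s.A)  ⇔  ((B ⊓ A) ⊓ (¬F ⊓ ∀s.¬A)) unsat w.r.t. T
   all branches close; clash {F, ¬F} at x₀
2. Hence (B ⊓ A) ⊑ (F ⊔ ∃s.A): entailed.

Yes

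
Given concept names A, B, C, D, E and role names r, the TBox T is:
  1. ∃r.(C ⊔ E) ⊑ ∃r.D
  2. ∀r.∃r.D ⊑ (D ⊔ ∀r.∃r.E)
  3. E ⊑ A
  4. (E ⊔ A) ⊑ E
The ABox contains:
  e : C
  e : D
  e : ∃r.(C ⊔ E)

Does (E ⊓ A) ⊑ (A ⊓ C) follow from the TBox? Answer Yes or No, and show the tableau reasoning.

1. (E ⊓ A) ⊑ (A ⊓ C)  ⇔  ((E ⊓ A) ⊓ (¬A ⊔ ¬C)) unsat w.r.t. T
   open: L(x₀) ⊇ {A, E, ¬C, ∀r.(¬C ⊓ ¬E), ∃r.∀r.¬D} (+ ∃-successors)
2. Hence (E ⊓ A) ⊑ (A ⊓ C): not entailed.

No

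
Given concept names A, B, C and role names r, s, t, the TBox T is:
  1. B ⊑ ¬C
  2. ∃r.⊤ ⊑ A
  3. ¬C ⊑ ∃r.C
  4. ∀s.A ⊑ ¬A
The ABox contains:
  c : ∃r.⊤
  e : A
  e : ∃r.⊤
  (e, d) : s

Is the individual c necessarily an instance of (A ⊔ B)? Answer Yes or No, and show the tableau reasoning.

Yes

1. c : (A ⊔ B)?  L(c) = {∃r.⊤} ∪ {(¬A ⊓ ¬B)}
   clash {A, ¬A} at c — c ∈ (A ⊔ B)
2. Hence c : (A ⊔ B): entailed.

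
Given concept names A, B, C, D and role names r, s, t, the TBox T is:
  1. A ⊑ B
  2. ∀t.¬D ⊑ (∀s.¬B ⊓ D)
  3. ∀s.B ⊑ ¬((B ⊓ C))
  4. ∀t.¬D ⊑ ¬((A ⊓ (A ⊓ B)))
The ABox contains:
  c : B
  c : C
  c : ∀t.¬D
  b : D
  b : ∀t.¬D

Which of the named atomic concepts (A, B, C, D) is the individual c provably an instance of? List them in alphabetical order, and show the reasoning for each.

1. c : A?  L(c) = {B, C, ∀t.¬D} ∪ {¬A}
   apply at c: ∀t.¬D⊑(∀s.¬B ⊓ D); ∀t.¬D⊑¬((A ⊓ (A ⊓ B)))
   open: L(c) ⊇ {B, C, D, ¬A, ∀s.¬B, …} (+ ∃-successors) — c ∉ A possible
2. c : B?  L(c) = {B, C, ∀t.¬D} ∪ {¬B}
   clash {B, ¬B} at c — c ∈ B
3. c : C?  L(c) = {B, C, ∀t.¬D} ∪ {¬C}
   clash {C, ¬C} at c — c ∈ C
4. c : D?  L(c) = {B, C, ∀t.¬D} ∪ {¬D}
   clash {C, ¬C} at c — c ∈ D
5. Entailed for c: {B, C, D}

{B, C, D}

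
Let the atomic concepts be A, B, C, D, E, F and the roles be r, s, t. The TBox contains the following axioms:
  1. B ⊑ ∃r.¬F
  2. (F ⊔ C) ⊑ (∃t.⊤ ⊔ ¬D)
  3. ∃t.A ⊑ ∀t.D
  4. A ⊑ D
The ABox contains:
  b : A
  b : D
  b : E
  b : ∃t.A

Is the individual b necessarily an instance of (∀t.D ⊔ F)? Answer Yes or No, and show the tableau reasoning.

1. b : (∀t.D ⊔ F)?  L(b) = {A, D, E, ∃t.A} ∪ {(∃t.¬D ⊓ ¬F)}
   clash {D, ¬D} at b — b ∈ (∀t.D ⊔ F)
2. Hence b : (∀t.D ⊔ F): entailed.

Yes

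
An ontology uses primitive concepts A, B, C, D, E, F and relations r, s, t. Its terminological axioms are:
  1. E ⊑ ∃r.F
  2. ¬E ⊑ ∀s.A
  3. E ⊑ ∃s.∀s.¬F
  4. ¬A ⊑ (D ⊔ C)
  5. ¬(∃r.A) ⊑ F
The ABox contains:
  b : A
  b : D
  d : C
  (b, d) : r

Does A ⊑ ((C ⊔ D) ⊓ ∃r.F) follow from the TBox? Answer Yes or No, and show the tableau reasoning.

No

1. A ⊑ ((C ⊔ D) ⊓ ∃r.F)  ⇔  (A ⊓ ((¬C ⊓ ¬D) ⊔ ∀r.¬F)) unsat w.r.t. T
   open: L(x₀) ⊇ {A, E, ¬C, ¬D, ∃r.A, …} (+ ∃-successors)
2. Hence A ⊑ ((C ⊔ D) ⊓ ∃r.F): not entailed.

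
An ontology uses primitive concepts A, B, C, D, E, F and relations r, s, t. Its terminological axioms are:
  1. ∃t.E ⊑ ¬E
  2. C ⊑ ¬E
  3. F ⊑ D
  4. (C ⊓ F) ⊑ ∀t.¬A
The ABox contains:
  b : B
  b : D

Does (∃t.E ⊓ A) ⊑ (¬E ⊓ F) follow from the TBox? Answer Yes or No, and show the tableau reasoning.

1. (∃t.E ⊓ A) ⊑ (¬E ⊓ F)  ⇔  ((∃t.E ⊓ A) ⊓ (E ⊔ ¬F)) unsat w.r.t. T
   apply at x₀: ∃t.E⊑¬E
   open: L(x₀) ⊇ {A, ¬C, ¬E, ¬F, ∃t.E} (+ ∃-successors)
2. Hence (∃t.E ⊓ A) ⊑ (¬E ⊓ F): not entailed.

No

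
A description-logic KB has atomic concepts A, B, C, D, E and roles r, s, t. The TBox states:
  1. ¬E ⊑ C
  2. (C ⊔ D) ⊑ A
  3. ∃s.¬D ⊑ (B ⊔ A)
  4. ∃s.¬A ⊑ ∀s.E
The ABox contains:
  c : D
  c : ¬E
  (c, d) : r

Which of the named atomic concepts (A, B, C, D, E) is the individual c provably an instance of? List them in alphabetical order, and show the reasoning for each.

{A, C, D}

1. c : A?  L(c) = {D, ¬E} ∪ {¬A}
   clash {A, ¬A} at c — c ∈ A
2. c : B?  L(c) = {D, ¬E} ∪ {¬B}
   apply at c: ¬E⊑C
   open: L(c) ⊇ {A, C, D, ¬B, ¬E, …} — c ∉ B possible
3. c : C?  L(c) = {D, ¬E} ∪ {¬C}
   clash {C, ¬C} at c — c ∈ C
4. c : D?  L(c) = {D, ¬E} ∪ {¬D}
   clash {D, ¬D} at c — c ∈ D
5. c : E?  L(c) = {D, ¬E} ∪ {¬E}
   apply at c: ¬E⊑C
   open: L(c) ⊇ {A, C, D, ¬E, ∀s.A, …} — c ∉ E possible
6. Entailed for c: {A, C, D}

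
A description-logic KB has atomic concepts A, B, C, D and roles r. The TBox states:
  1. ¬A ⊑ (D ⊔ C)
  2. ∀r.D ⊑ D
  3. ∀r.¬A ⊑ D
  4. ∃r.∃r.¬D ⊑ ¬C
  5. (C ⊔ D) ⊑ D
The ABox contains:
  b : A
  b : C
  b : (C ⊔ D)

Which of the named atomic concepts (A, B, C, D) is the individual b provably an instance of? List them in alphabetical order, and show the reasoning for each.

{A, C, D}

1. b : A?  L(b) = {A, C, (C ⊔ D)} ∪ {¬A}
   clash {A, ¬A} at b — b ∈ A
2. b : B?  L(b) = {A, C, (C ⊔ D)} ∪ {¬B}
   apply at b: (C ⊔ D)⊑D
   open: L(b) ⊇ {A, C, D, ¬B, ∀r.∀r.D, …} (+ ∃-successors) — b ∉ B possible
3. b : C?  L(b) = {A, C, (C ⊔ D)} ∪ {¬C}
   clash {C, ¬C} at b — b ∈ C
4. b : D?  L(b) = {A, C, (C ⊔ D)} ∪ {¬D}
   clash {D, ¬D} at b — b ∈ D
5. Entailed for b: {A, C, D}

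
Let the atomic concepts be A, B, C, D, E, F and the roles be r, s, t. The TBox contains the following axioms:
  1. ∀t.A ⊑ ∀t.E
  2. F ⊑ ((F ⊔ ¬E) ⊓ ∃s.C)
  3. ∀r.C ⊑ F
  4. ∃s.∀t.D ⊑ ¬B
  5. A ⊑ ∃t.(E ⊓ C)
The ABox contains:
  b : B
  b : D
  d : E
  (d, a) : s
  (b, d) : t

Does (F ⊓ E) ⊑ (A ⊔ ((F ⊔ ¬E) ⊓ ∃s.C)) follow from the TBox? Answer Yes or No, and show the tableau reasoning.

1. (F ⊓ E) ⊑ (A ⊔ ((F ⊔ ¬E) ⊓ ∃s.C))  ⇔  ((F ⊓ E) ⊓ (¬A ⊓ ((¬F ⊓ E) ⊔ ∀s.¬C))) unsat w.r.t. T
   all branches close; clash {C, ¬C} at an ∃-successor
2. Hence (F ⊓ E) ⊑ (A ⊔ ((F ⊔ ¬E) ⊓ ∃s.C)): entailed.

Yes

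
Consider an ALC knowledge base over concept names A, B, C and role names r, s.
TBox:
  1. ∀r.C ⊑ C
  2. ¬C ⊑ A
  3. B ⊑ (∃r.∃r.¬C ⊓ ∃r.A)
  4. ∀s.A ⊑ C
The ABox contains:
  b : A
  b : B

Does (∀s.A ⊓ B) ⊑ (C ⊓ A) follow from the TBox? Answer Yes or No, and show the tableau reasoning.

No

1. (∀s.A ⊓ B) ⊑ (C ⊓ A)  ⇔  ((∀s.A ⊓ B) ⊓ (¬C ⊔ ¬A)) unsat w.r.t. T
   apply at x₀: B⊑(∃r.∃r.¬C ⊓ ∃r.A); ∀s.A⊑C
   open: L(x₀) ⊇ {B, C, ¬A, ∀s.A, ∃r.A, …} (+ ∃-successors)
2. Hence (∀s.A ⊓ B) ⊑ (C ⊓ A): not entailed.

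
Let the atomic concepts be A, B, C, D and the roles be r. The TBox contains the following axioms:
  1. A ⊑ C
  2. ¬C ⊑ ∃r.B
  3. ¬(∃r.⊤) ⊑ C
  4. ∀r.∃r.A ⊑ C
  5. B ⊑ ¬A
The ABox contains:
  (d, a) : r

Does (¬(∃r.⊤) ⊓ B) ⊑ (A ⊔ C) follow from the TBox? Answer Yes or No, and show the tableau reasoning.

Yes

1. (¬(∃r.⊤) ⊓ B) ⊑ (A ⊔ C)  ⇔  ((∀r.⊥ ⊓ B) ⊓ (¬A ⊓ ¬C)) unsat w.r.t. T
   all branches close; clash {C, ¬C} at x₀
2. Hence (¬(∃r.⊤) ⊓ B) ⊑ (A ⊔ C): entailed.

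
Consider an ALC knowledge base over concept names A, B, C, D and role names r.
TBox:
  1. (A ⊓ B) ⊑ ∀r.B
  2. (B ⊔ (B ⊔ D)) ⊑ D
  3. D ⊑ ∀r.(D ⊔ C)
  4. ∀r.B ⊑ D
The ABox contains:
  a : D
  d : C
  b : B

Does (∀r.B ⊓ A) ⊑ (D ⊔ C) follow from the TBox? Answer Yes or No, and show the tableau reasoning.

1. (∀r.B ⊓ A) ⊑ (D ⊔ C)  ⇔  ((∀r.B ⊓ A) ⊓ (¬D ⊓ ¬C)) unsat w.r.t. T
   all branches close; clash {D, ¬D} at x₀
2. Hence (∀r.B ⊓ A) ⊑ (D ⊔ C): entailed.

Yes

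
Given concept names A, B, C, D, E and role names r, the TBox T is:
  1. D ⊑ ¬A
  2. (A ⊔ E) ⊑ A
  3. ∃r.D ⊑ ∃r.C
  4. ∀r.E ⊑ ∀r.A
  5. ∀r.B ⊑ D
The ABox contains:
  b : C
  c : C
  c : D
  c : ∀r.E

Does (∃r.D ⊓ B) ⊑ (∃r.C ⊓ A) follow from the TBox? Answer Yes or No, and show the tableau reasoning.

1. (∃r.D ⊓ B) ⊑ (∃r.C ⊓ A)  ⇔  ((∃r.D ⊓ B) ⊓ (∀r.¬C ⊔ ¬A)) unsat w.r.t. T
   apply at x₀: ∃r.D⊑∃r.C
   open: L(x₀) ⊇ {B, ¬A, ¬D, ¬E, ∃r.C, …} (+ ∃-successors)
2. Hence (∃r.D ⊓ B) ⊑ (∃r.C ⊓ A): not entailed.

No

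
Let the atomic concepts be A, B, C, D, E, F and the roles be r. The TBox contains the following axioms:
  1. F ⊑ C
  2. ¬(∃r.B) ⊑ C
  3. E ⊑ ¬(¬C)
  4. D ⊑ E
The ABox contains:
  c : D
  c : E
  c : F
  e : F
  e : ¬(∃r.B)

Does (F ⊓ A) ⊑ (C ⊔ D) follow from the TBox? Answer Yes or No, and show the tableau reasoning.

1. (F ⊓ A) ⊑ (C ⊔ D)  ⇔  ((F ⊓ A) ⊓ (¬C ⊓ ¬D)) unsat w.r.t. T
   all branches close; clash {C, ¬C} at x₀
2. Hence (F ⊓ A) ⊑ (C ⊔ D): entailed.

Yes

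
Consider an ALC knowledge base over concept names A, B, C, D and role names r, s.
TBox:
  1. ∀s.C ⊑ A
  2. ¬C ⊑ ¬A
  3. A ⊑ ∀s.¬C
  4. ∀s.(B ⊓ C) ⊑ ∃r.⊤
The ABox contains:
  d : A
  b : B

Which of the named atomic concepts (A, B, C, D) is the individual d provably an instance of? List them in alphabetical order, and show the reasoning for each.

{A, C}

1. d : A?  L(d) = {A} ∪ {¬A}
   clash {A, ¬A} at d — d ∈ A
2. d : B?  L(d) = {A} ∪ {¬B}
   apply at d: A⊑∀s.¬C
   open: L(d) ⊇ {A, C, ¬B, ∀s.¬C, ∃s.(¬B ⊔ ¬C)} (+ ∃-successors) — d ∉ B possible
3. d : C?  L(d) = {A} ∪ {¬C}
   clash {A, ¬A} at d — d ∈ C
4. d : D?  L(d) = {A} ∪ {¬D}
   apply at d: A⊑∀s.¬C
   open: L(d) ⊇ {A, C, ¬D, ∀s.¬C, ∃s.(¬B ⊔ ¬C)} (+ ∃-successors) — d ∉ D possible
5. Entailed for d: {A, C}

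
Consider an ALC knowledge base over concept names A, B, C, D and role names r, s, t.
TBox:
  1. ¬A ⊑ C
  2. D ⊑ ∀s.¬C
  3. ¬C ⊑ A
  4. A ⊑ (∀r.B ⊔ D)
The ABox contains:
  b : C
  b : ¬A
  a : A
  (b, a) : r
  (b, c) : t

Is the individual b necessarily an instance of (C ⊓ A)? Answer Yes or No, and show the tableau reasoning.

No

1. b : (C ⊓ A)?  L(b) = {C, ¬A} ∪ {(¬C ⊔ ¬A)}
   open: L(b) ⊇ {C, ¬A, ¬D} — b ∉ (C ⊓ A) possible
2. Hence b : (C ⊓ A): not entailed.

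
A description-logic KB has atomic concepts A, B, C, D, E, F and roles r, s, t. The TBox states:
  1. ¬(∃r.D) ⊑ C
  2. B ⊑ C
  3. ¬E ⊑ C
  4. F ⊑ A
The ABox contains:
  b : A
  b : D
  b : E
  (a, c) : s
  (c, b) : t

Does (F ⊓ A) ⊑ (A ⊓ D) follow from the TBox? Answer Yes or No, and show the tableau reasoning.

1. (F ⊓ A) ⊑ (A ⊓ D)  ⇔  ((F ⊓ A) ⊓ (¬A ⊔ ¬D)) unsat w.r.t. T
   open: L(x₀) ⊇ {A, E, F, ¬B, ¬D, …} (+ ∃-successors)
2. Hence (F ⊓ A) ⊑ (A ⊓ D): not entailed.

No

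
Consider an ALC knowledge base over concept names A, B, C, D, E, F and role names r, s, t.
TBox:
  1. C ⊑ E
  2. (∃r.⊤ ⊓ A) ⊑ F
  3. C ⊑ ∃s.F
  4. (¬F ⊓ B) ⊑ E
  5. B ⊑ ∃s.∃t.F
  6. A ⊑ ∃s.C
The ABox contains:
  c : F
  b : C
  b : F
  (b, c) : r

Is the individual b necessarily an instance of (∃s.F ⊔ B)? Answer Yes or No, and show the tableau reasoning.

Yes

1. b : (∃s.F ⊔ B)?  L(b) = {C, F} ∪ {(∀s.¬F ⊓ ¬B)}
   clash {F, ¬F} at an ∃-successor — b ∈ (∃s.F ⊔ B)
2. Hence b : (∃s.F ⊔ B): entailed.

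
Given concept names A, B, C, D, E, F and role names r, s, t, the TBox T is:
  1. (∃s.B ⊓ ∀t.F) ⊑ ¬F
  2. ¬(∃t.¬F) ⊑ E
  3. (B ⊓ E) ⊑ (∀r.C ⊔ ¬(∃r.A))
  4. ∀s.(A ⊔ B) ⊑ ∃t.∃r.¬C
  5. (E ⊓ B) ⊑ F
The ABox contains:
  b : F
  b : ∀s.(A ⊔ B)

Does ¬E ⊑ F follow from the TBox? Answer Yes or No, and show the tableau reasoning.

No

1. ¬E ⊑ F  ⇔  (¬E ⊓ ¬F) unsat w.r.t. T
   open: L(x₀) ⊇ {¬E, ¬F, ∃s.(¬A ⊓ ¬B), ∃t.¬F} (+ ∃-successors)
2. Hence ¬E ⊑ F: not entailed.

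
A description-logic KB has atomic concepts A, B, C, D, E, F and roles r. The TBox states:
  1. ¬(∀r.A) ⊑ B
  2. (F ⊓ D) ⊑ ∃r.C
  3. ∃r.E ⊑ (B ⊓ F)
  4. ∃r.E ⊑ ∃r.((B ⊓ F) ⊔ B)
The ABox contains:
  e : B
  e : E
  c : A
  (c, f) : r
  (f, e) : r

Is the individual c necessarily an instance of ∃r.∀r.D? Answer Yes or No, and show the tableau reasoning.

No

1. c : ∃r.∀r.D?  L(c) = {A} ∪ {∀r.∃r.¬D}
   open: L(c) ⊇ {A, ¬F, ∀r.A, ∀r.¬E, ∀r.∃r.¬D} — c ∉ ∃r.∀r.D possible
2. Hence c : ∃r.∀r.D: not entailed.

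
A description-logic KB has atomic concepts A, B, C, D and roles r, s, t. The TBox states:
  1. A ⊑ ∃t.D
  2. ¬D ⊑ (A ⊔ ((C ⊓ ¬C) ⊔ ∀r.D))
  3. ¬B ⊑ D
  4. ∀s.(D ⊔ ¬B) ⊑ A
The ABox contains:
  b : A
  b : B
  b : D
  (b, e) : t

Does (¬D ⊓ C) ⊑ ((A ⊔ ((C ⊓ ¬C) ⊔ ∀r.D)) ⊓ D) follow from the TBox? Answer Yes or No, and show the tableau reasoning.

No

1. (¬D ⊓ C) ⊑ ((A ⊔ ((C ⊓ ¬C) ⊔ ∀r.D)) ⊓ D)  ⇔  ((¬D ⊓ C) ⊓ ((¬A ⊓ ((¬C ⊔ C) ⊓ ∃r.¬D)) ⊔ ¬D)) unsat w.r.t. T
   apply at x₀: ¬D⊑(A ⊔ ((C ⊓ ¬C) ⊔ ∀r.D))
   open: L(x₀) ⊇ {B, C, ¬A, ¬D, ∀r.D, …} (+ ∃-successors)
2. Hence (¬D ⊓ C) ⊑ ((A ⊔ ((C ⊓ ¬C) ⊔ ∀r.D)) ⊓ D): not entailed.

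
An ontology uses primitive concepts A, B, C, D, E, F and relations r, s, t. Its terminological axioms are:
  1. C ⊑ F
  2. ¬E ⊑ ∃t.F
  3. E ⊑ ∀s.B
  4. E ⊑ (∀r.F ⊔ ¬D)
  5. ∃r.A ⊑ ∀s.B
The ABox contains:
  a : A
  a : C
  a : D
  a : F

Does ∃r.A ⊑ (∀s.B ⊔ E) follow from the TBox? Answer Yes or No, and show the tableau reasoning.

Yes

1. ∃r.A ⊑ (∀s.B ⊔ E)  ⇔  (∃r.A ⊓ (∃s.¬B ⊓ ¬E)) unsat w.r.t. T
   all branches close; clash {B, ¬B} at an ∃-successor
2. Hence ∃r.A ⊑ (∀s.B ⊔ E): entailed.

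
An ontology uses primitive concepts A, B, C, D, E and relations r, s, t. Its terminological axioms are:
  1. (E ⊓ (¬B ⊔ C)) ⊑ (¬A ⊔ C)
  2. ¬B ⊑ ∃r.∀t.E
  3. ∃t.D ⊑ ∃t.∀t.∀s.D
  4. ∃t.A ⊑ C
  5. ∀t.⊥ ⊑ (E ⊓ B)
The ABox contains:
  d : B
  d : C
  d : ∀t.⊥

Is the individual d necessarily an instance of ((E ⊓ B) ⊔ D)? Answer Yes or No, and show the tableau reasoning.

1. d : ((E ⊓ B) ⊔ D)?  L(d) = {B, C, ∀t.⊥} ∪ {((¬E ⊔ ¬B) ⊓ ¬D)}
   clash {B, ¬B} at d — d ∈ ((E ⊓ B) ⊔ D)
2. Hence d : ((E ⊓ B) ⊔ D): entailed.

Yes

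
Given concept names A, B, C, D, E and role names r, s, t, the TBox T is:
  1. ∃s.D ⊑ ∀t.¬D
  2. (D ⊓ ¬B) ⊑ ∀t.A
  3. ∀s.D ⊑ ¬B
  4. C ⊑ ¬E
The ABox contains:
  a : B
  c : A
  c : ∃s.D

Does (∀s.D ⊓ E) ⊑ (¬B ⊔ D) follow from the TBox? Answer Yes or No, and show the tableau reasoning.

Yes

1. (∀s.D ⊓ E) ⊑ (¬B ⊔ D)  ⇔  ((∀s.D ⊓ E) ⊓ (B ⊓ ¬D)) unsat w.r.t. T
   all branches close; clash {E, ¬E} at x₀
2. Hence (∀s.D ⊓ E) ⊑ (¬B ⊔ D): entailed.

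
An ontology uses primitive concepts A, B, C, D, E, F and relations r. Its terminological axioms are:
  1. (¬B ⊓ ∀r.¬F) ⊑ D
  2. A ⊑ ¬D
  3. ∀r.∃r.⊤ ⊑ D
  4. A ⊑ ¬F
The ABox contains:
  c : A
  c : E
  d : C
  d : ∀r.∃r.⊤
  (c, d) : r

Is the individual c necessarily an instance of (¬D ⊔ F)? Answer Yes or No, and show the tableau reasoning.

Yes

1. c : (¬D ⊔ F)?  L(c) = {A, E} ∪ {(D ⊓ ¬F)}
   clash {D, ¬D} at c — c ∈ (¬D ⊔ F)
2. Hence c : (¬D ⊔ F): entailed.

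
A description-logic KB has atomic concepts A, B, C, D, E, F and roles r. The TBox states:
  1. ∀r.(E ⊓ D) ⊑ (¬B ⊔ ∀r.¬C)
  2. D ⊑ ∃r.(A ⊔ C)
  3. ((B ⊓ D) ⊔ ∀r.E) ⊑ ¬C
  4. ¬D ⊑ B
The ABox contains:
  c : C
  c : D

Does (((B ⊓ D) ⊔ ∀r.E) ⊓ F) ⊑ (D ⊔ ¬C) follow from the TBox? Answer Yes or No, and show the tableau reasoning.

1. (((B ⊓ D) ⊔ ∀r.E) ⊓ F) ⊑ (D ⊔ ¬C)  ⇔  ((((B ⊓ D) ⊔ ∀r.E) ⊓ F) ⊓ (¬D ⊓ C)) unsat w.r.t. T
   all branches close; clash {C, ¬C} at x₀
2. Hence (((B ⊓ D) ⊔ ∀r.E) ⊓ F) ⊑ (D ⊔ ¬C): entailed.

Yes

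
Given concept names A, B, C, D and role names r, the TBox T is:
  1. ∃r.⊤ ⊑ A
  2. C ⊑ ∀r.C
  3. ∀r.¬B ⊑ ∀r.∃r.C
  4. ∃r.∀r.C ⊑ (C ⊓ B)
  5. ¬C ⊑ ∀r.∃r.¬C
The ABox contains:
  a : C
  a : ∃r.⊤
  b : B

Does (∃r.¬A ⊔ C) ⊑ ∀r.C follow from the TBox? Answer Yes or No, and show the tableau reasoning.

1. (∃r.¬A ⊔ C) ⊑ ∀r.C  ⇔  ((∃r.¬A ⊔ C) ⊓ ∃r.¬C) unsat w.r.t. T
   all branches close; clash {C, ¬C} at an ∃-successor
2. Hence (∃r.¬A ⊔ C) ⊑ ∀r.C: entailed.

Yes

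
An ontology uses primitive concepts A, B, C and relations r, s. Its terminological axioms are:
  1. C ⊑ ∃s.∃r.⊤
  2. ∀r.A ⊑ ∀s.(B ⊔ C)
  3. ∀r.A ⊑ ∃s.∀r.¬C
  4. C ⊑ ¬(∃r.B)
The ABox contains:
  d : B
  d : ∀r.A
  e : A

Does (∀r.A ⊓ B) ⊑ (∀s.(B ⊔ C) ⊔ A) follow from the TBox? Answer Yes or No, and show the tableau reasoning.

1. (∀r.A ⊓ B) ⊑ (∀s.(B ⊔ C) ⊔ A)  ⇔  ((∀r.A ⊓ B) ⊓ (∃s.(¬B ⊓ ¬C) ⊓ ¬A)) unsat w.r.t. T
   all branches close; clash {C, ¬C} at an ∃-successor
2. Hence (∀r.A ⊓ B) ⊑ (∀s.(B ⊔ C) ⊔ A): entailed.

Yes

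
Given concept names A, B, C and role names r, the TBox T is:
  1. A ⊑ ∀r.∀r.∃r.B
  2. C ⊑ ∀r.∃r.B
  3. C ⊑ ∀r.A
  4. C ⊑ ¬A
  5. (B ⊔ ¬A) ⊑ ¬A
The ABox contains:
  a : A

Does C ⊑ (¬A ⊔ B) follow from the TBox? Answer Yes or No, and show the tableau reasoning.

Yes

1. C ⊑ (¬A ⊔ B)  ⇔  (C ⊓ (A ⊓ ¬B)) unsat w.r.t. T
   all branches close; clash {A, ¬A} at x₀
2. Hence C ⊑ (¬A ⊔ B): entailed.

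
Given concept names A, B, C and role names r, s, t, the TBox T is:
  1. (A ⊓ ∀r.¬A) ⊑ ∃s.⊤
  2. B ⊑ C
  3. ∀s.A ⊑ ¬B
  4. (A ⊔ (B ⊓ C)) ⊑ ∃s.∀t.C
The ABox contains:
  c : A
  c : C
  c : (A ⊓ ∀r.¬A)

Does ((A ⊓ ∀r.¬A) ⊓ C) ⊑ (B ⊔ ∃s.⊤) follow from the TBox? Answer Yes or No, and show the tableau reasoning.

1. ((A ⊓ ∀r.¬A) ⊓ C) ⊑ (B ⊔ ∃s.⊤)  ⇔  (((A ⊓ ∀r.¬A) ⊓ C) ⊓ (¬B ⊓ ∀s.⊥)) unsat w.r.t. T
   all branches close; clash ⊥ at an ∃-successor
2. Hence ((A ⊓ ∀r.¬A) ⊓ C) ⊑ (B ⊔ ∃s.⊤): entailed.

Yes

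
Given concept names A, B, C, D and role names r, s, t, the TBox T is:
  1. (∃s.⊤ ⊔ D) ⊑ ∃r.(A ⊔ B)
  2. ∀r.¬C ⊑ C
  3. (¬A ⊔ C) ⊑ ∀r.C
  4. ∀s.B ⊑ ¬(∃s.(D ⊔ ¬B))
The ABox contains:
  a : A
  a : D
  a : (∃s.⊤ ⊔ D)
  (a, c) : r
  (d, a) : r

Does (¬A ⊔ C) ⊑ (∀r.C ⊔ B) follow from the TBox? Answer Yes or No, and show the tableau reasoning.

Yes

1. (¬A ⊔ C) ⊑ (∀r.C ⊔ B)  ⇔  ((¬A ⊔ C) ⊓ (∃r.¬C ⊓ ¬B)) unsat w.r.t. T
   all branches close; clash {C, ¬C} at an ∃-successor
2. Hence (¬A ⊔ C) ⊑ (∀r.C ⊔ B): entailed.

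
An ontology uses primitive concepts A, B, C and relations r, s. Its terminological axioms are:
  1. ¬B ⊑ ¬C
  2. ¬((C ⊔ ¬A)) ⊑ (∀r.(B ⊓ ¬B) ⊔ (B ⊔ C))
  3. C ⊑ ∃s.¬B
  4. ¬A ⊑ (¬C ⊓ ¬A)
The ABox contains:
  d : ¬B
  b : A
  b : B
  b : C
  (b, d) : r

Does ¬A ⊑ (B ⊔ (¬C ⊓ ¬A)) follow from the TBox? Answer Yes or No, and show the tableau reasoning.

Yes

1. ¬A ⊑ (B ⊔ (¬C ⊓ ¬A))  ⇔  (¬A ⊓ (¬B ⊓ (C ⊔ A))) unsat w.r.t. T
   all branches close; clash {A, ¬A} at x₀
2. Hence ¬A ⊑ (B ⊔ (¬C ⊓ ¬A)): entailed.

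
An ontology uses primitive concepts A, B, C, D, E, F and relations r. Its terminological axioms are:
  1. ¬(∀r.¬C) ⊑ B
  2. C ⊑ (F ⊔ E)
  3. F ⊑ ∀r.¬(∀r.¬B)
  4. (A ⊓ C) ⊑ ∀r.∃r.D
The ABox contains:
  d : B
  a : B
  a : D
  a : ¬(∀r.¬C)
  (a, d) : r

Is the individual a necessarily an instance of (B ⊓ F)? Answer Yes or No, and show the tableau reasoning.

No

1. a : (B ⊓ F)?  L(a) = {B, D, ¬(∀r.¬C)} ∪ {(¬B ⊔ ¬F)}
   open: L(a) ⊇ {B, D, ¬C, ¬F, ∃r.C} (+ ∃-successors) — a ∉ (B ⊓ F) possible
2. Hence a : (B ⊓ F): not entailed.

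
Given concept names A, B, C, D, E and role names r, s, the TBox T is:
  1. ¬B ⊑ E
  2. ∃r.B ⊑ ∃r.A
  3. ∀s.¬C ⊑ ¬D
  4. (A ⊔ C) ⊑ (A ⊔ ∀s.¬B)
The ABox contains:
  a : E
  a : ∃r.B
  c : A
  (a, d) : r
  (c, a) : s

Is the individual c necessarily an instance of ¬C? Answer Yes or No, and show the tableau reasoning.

1. c : ¬C?  L(c) = {A} ∪ {C}
   open: L(c) ⊇ {A, B, C, ∀r.¬B, ∃s.C} (+ ∃-successors) — c ∉ ¬C possible
2. Hence c : ¬C: not entailed.

No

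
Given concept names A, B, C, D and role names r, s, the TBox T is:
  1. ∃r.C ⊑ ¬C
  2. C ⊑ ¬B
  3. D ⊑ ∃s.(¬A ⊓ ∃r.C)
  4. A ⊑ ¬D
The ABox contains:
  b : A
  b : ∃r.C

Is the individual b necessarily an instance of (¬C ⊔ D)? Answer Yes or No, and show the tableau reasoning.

1. b : (¬C ⊔ D)?  L(b) = {A, ∃r.C} ∪ {(C ⊓ ¬D)}
   clash {C, ¬C} at b — b ∈ (¬C ⊔ D)
2. Hence b : (¬C ⊔ D): entailed.

Yes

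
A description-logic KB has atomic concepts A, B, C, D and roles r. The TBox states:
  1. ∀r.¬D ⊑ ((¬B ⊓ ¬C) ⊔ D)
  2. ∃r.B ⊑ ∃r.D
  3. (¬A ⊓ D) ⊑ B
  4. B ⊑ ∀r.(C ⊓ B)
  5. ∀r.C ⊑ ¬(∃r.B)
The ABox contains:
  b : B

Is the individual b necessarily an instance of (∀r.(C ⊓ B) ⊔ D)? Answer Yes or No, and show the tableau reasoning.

1. b : (∀r.(C ⊓ B) ⊔ D)?  L(b) = {B} ∪ {(∃r.(¬C ⊔ ¬B) ⊓ ¬D)}
   clash {B, ¬B} at an ∃-successor — b ∈ (∀r.(C ⊓ B) ⊔ D)
2. Hence b : (∀r.(C ⊓ B) ⊔ D): entailed.

Yes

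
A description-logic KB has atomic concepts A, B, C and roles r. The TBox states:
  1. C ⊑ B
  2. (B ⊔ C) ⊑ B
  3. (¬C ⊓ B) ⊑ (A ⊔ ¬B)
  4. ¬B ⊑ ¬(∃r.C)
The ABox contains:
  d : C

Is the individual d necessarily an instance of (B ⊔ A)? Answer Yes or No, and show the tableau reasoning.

Yes

1. d : (B ⊔ A)?  L(d) = {C} ∪ {(¬B ⊓ ¬A)}
   clash {B, ¬B} at d — d ∈ (B ⊔ A)
2. Hence d : (B ⊔ A): entailed.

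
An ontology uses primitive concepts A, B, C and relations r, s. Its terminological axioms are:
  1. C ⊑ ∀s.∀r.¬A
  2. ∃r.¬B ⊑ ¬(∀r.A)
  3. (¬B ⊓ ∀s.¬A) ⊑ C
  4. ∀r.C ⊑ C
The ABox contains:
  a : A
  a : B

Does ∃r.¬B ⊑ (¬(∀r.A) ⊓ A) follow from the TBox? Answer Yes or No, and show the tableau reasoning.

1. ∃r.¬B ⊑ (¬(∀r.A) ⊓ A)  ⇔  (∃r.¬B ⊓ (∀r.A ⊔ ¬A)) unsat w.r.t. T
   apply at x₀: ∃r.¬B⊑¬(∀r.A)
   open: L(x₀) ⊇ {B, ¬A, ¬C, ∃r.¬A, ∃r.¬B, …} (+ ∃-successors)
2. Hence ∃r.¬B ⊑ (¬(∀r.A) ⊓ A): not entailed.

No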